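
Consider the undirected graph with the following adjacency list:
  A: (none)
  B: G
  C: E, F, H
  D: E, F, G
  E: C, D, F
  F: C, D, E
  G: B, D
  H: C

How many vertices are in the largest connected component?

7

A is isolated — a component by itself.
Starting from B we can reach B, C, D, E, F, G, H. That is one component of size 7.
The largest has 7 vertices.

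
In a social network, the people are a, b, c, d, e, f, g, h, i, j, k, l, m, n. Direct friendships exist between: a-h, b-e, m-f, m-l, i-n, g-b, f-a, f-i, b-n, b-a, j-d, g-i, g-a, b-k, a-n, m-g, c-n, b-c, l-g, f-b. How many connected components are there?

2

Starting from d we can reach d, j. That is one component of size 2.
Starting from a we can reach a, b, c, e, f, g, h, i, k, l, m, n. That is one component of size 12.
Total: 2 components.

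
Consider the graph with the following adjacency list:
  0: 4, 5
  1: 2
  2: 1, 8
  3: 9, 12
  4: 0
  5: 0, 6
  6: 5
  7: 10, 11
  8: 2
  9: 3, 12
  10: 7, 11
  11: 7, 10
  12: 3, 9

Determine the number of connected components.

Starting from 1 we can reach 1, 2, 8. That is one component of size 3.
Starting from 7 we can reach 7, 10, 11. That is one component of size 3.
Starting from 3 we can reach 3, 9, 12. That is one component of size 3.
Starting from 0 we can reach 0, 4, 5, 6. That is one component of size 4.
Total: 4 components.

4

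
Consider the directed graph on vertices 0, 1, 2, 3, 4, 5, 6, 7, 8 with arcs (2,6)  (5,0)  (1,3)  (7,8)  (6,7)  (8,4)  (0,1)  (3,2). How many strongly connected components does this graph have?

{6} is an SCC by itself.
{8} is an SCC by itself.
{1} is an SCC by itself.
{4} is an SCC by itself.
{5} is an SCC by itself.
(and 4 more singleton SCCs)
That gives 9 strongly connected components.

9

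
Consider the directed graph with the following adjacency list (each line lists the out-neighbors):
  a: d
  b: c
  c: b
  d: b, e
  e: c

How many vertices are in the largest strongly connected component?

2

{b, c} are all mutually reachable — one SCC of size 2.
{a} is an SCC by itself.
{e} is an SCC by itself.
{d} is an SCC by itself.
The largest has 2 vertices.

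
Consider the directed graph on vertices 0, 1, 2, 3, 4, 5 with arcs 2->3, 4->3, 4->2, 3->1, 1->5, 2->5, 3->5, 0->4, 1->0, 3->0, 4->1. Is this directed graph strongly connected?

There is no directed path from 5 to 2, so the graph is not strongly connected.

No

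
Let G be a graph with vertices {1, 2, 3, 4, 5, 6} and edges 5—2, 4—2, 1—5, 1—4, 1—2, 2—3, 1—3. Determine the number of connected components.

6 is isolated — a component by itself.
Starting from 1 we can reach 1, 2, 3, 4, 5. That is one component of size 5.
Total: 2 components.

2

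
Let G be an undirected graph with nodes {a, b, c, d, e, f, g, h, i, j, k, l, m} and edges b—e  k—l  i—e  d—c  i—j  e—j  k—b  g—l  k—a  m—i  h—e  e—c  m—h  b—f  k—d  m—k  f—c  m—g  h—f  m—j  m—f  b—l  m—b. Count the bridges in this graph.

1

The edges on the cycle m-i-e-b-k-m are not bridges since each lies on that cycle.
But removing a—k disconnects a from k — this is a bridge.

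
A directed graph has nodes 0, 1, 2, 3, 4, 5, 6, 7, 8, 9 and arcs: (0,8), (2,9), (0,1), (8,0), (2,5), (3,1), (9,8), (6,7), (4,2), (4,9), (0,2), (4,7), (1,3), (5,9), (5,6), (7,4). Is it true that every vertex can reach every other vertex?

There is no directed path from 1 to 5, so the graph is not strongly connected.

No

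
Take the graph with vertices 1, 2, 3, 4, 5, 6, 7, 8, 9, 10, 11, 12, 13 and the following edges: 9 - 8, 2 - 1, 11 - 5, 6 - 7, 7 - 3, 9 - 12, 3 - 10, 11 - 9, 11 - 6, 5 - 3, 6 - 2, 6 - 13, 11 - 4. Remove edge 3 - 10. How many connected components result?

2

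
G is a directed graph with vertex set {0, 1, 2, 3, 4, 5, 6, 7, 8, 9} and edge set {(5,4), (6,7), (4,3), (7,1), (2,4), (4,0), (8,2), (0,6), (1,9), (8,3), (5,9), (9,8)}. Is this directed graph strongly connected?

No

There is no directed path from 1 to 5, so the graph is not strongly connected.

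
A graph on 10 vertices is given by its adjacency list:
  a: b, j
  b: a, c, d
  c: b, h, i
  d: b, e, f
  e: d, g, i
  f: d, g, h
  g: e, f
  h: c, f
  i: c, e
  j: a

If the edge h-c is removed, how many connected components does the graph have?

h and c are still connected via h-f-d-b-c, so the component count stays at 1.

1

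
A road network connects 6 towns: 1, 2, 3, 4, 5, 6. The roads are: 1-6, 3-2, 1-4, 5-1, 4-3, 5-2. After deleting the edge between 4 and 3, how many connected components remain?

4 and 3 are still connected via 4-1-5-2-3, so the component count stays at 1.

1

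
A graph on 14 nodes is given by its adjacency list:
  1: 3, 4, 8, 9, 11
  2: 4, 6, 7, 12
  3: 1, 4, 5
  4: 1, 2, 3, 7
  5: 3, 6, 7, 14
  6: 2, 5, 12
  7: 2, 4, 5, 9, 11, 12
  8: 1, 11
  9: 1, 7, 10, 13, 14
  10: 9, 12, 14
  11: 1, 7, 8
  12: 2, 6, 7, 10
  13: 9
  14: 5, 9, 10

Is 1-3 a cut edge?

No

After removing 1-3, the path 1-4-3 still connects them, so the edge is not a bridge.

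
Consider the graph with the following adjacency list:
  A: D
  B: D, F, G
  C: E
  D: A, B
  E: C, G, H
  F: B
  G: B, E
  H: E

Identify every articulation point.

B, D, E, G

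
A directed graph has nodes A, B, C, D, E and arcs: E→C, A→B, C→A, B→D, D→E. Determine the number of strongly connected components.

{A, B, C, D, E} are all mutually reachable — one SCC of size 5.
That gives 1 strongly connected component.

1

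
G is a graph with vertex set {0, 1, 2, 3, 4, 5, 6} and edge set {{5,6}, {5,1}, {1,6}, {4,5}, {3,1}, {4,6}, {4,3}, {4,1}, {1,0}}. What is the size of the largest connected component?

6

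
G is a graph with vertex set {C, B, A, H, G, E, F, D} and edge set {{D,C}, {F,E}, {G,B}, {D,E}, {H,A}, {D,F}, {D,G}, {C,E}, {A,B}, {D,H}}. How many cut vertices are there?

Removing D increases the component count from 1 to 2, so D is a cut vertex.
By contrast removing B leaves 1 component; it is not a cut vertex. No other vertex is a cut vertex either.

1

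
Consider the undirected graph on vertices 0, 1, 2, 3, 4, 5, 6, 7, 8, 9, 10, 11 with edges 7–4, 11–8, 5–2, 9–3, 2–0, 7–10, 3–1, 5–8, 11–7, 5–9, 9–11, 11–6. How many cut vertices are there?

Removing 2 increases the component count from 1 to 2, so 2 is a cut vertex.
Removing 3 increases the component count from 1 to 2, so 3 is a cut vertex.
Removing 5 increases the component count from 1 to 2, so 5 is a cut vertex.
Likewise 7, 9, 11 are cut vertices.
By contrast removing 4 leaves 1 component; it is not a cut vertex. No other vertex is a cut vertex either.

6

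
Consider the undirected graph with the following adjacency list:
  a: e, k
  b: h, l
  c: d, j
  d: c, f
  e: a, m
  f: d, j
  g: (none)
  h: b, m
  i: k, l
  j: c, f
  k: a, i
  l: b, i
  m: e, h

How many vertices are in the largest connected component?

8

g is isolated — a component by itself.
Starting from c we can reach c, d, f, j. That is one component of size 4.
Starting from a we can reach a, b, e, h, i, k, l, m. That is one component of size 8.
The largest has 8 vertices.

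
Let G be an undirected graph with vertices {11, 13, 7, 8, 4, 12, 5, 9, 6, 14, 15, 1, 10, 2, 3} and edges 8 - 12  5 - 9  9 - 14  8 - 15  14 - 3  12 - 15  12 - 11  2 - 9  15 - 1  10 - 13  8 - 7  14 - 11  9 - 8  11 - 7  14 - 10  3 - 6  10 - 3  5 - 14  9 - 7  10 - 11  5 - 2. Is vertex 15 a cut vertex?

Yes

Deleting 15 raises the number of components from 2 to 3, so 15 is a cut vertex.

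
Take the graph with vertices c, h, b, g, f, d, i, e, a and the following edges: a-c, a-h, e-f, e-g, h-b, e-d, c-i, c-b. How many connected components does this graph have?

2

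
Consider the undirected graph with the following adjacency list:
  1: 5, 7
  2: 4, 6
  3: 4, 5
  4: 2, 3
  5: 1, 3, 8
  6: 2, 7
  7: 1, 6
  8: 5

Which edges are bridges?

The edges on the cycle 4-3-5-1-7-6-2-4 are not bridges since each lies on that cycle.
But removing 5-8 disconnects 5 from 8 — this is a bridge.

5-8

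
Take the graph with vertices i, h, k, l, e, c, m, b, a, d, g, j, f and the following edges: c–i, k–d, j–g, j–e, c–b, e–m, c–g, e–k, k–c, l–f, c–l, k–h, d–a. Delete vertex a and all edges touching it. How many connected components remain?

1

With a gone, the remaining components are: {b, c, d, e, f, g, h, i, j, k, l, m}.
That is 1 component.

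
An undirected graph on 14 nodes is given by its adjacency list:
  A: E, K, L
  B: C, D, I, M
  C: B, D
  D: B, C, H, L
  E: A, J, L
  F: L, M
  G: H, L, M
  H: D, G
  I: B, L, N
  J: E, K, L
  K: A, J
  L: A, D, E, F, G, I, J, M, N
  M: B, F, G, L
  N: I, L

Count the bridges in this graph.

0

The edges on the cycle L-J-K-A-L are not bridges since each lies on that cycle.
Every edge lies on some cycle, so there are no bridges.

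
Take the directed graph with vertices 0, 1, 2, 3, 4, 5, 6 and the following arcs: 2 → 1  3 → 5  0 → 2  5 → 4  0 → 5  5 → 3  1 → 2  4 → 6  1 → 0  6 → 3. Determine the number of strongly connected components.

{3, 4, 5, 6} are all mutually reachable — one SCC of size 4.
{0, 1, 2} are all mutually reachable — one SCC of size 3.
That gives 2 strongly connected components.

2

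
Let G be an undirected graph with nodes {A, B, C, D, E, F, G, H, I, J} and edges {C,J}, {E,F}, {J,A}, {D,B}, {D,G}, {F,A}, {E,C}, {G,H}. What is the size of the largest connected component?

I is isolated — a component by itself.
Starting from B we can reach B, D, G, H. That is one component of size 4.
Starting from A we can reach A, C, E, F, J. That is one component of size 5.
The largest has 5 vertices.

5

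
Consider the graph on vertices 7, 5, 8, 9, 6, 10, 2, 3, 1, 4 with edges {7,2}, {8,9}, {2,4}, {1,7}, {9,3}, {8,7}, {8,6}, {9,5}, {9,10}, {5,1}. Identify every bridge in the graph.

10-9, 2-4, 2-7, 3-9, 6-8

The edges on the cycle 8-9-5-1-7-8 are not bridges since each lies on that cycle.
But removing 8-6 disconnects 8 from 6; removing 4-2 disconnects 4 from 2; removing 10-9 disconnects 10 from 9; removing 9-3 disconnects 9 from 3 — these are bridges.
In total 5 edges are bridges.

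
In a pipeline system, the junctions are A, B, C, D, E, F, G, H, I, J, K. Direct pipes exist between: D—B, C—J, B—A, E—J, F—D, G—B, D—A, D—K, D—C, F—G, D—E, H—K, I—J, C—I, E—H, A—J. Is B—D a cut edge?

After removing B—D, the path B-A-D still connects them, so the edge is not a bridge.

No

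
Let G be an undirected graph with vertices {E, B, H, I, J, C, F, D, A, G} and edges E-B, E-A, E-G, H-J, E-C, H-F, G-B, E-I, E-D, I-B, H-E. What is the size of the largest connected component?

Starting from A we can reach A, B, C, D, E, F, G, H, I, J. That is one component of size 10.
The largest has 10 vertices.

10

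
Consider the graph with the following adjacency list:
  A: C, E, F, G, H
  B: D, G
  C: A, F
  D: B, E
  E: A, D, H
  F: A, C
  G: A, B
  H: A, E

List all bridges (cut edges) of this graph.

The edges on the cycle A-C-F-A are not bridges since each lies on that cycle.
Every edge lies on some cycle, so there are no bridges.

none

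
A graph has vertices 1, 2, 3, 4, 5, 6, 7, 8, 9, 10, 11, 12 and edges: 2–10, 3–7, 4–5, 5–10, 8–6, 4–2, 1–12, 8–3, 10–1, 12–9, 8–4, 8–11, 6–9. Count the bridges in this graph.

3

The edges on the cycle 4-2-10-5-4 are not bridges since each lies on that cycle.
But removing 8–3 disconnects 8 from 3; removing 3–7 disconnects 3 from 7; removing 8–11 disconnects 8 from 11 — these are bridges.
That makes 3 bridges.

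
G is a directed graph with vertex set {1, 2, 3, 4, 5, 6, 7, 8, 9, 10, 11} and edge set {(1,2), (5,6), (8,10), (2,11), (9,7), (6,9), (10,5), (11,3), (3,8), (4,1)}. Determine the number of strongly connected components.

{6} is an SCC by itself.
{10} is an SCC by itself.
{5} is an SCC by itself.
{3} is an SCC by itself.
{11} is an SCC by itself.
(and 6 more singleton SCCs)
That gives 11 strongly connected components.

11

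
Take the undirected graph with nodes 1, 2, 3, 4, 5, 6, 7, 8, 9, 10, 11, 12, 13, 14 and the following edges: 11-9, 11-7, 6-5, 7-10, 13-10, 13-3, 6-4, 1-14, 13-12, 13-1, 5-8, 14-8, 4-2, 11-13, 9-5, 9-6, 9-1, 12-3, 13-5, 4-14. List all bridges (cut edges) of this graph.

2-4

The edges on the cycle 9-6-5-8-14-1-9 are not bridges since each lies on that cycle.
But removing 4-2 disconnects 4 from 2 — this is a bridge.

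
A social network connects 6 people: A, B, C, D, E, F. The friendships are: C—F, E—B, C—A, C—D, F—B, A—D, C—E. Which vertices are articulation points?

Removing C increases the component count from 1 to 2, so C is a cut vertex.
By contrast removing F leaves 1 component; it is not a cut vertex. No other vertex is a cut vertex either.

C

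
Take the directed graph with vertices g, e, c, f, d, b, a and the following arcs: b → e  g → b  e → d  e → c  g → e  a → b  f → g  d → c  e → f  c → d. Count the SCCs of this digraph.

3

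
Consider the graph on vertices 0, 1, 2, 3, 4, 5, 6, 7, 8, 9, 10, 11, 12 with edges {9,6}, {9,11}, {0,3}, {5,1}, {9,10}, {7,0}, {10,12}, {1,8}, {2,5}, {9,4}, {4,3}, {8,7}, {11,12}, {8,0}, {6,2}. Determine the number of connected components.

Starting from 0 we can reach 0, 1, 2, 3, 4, 5, 6, 7, 8, 9, 10, 11, 12. That is one component of size 13.
Total: 1 component.

1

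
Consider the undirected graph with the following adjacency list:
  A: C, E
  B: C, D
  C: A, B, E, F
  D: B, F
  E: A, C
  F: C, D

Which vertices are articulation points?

C

Removing C increases the component count from 1 to 2, so C is a cut vertex.
By contrast removing A leaves 1 component; it is not a cut vertex. No other vertex is a cut vertex either.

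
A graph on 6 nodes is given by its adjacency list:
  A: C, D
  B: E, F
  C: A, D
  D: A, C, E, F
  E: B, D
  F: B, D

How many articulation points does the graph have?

Removing D increases the component count from 1 to 2, so D is a cut vertex.
By contrast removing F leaves 1 component; it is not a cut vertex. No other vertex is a cut vertex either.

1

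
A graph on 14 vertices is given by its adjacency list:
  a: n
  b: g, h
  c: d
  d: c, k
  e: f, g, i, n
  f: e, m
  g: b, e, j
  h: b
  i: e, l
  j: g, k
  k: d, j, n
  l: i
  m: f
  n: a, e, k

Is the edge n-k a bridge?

No

After removing n-k, the path n-e-g-j-k still connects them, so the edge is not a bridge.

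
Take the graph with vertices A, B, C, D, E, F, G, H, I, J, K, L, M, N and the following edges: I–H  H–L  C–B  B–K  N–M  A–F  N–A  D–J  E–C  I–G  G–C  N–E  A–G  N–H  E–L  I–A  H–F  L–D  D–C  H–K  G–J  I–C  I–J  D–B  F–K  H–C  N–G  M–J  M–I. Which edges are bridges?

none

The edges on the cycle N-M-I-A-F-K-B-C-E-N are not bridges since each lies on that cycle.
Every edge lies on some cycle, so there are no bridges.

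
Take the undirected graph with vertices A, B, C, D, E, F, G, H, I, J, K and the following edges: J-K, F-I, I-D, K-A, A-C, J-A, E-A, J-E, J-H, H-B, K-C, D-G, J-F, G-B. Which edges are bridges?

The edges on the cycle J-F-I-D-G-B-H-J are not bridges since each lies on that cycle.
Every edge lies on some cycle, so there are no bridges.

none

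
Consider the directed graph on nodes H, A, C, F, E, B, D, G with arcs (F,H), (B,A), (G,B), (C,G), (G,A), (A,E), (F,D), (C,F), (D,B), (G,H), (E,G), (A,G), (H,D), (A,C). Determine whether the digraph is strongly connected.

From F we can reach every vertex (A, B, C, D, E, F, G, H), and every vertex can reach F (A, B, C, D, E, F, G, H). So the whole graph is one strongly connected component.

Yes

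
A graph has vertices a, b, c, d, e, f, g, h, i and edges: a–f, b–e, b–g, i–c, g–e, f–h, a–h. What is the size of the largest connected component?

3

d is isolated — a component by itself.
Starting from c we can reach c, i. That is one component of size 2.
Starting from b we can reach b, e, g. That is one component of size 3.
Starting from a we can reach a, f, h. That is one component of size 3.
The largest has 3 vertices.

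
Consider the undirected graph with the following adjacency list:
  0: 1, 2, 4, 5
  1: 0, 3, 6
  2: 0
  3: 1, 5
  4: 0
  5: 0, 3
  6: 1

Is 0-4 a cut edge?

Removing 0-4 leaves no path between 0 and 4: the component count goes from 1 to 2. So it is a bridge.

Yes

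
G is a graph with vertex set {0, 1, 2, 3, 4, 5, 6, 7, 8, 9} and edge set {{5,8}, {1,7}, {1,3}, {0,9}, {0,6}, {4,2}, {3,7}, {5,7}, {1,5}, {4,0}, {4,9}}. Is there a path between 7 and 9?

The component containing 7 is {1, 3, 5, 7, 8}, and 9 is not in it.

No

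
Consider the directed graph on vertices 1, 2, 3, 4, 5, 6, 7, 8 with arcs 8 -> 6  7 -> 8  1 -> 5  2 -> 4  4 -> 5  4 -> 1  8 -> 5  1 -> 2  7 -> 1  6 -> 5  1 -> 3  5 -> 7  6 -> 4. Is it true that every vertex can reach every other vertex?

There is no directed path from 3 to 2, so the graph is not strongly connected.

No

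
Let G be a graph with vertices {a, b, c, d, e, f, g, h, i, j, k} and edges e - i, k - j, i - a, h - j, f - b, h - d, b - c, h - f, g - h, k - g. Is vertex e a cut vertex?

Deleting e leaves 2 components (was 2), so e is not a cut vertex.

No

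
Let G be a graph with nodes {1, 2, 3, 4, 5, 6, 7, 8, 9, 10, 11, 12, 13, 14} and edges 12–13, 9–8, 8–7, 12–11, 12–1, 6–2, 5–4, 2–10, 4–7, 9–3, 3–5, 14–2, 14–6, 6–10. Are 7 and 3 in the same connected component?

Yes

From 7 we can reach 3, 4, 5, 7, 8, 9, which includes 3.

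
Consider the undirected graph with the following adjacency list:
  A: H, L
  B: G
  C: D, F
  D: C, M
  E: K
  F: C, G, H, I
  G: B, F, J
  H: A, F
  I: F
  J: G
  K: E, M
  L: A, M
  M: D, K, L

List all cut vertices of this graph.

F, G, K, M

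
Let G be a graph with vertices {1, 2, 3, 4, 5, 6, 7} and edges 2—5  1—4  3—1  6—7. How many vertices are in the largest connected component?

3

Starting from 6 we can reach 6, 7. That is one component of size 2.
Starting from 2 we can reach 2, 5. That is one component of size 2.
Starting from 1 we can reach 1, 3, 4. That is one component of size 3.
The largest has 3 vertices.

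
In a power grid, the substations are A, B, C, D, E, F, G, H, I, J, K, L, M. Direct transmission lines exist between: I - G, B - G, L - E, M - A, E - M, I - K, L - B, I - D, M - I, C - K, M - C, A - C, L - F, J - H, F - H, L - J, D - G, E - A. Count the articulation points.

1

Removing L increases the component count from 1 to 2, so L is a cut vertex.
By contrast removing J leaves 1 component; it is not a cut vertex. No other vertex is a cut vertex either.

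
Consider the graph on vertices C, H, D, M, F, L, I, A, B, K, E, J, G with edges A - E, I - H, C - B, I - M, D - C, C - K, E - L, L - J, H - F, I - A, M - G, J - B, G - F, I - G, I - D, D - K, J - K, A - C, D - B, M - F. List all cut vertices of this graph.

I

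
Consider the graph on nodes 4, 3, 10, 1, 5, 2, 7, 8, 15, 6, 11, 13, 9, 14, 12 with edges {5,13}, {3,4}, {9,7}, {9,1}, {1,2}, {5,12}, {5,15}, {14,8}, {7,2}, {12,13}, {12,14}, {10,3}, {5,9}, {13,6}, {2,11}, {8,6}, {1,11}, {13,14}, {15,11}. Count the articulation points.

2

Removing 3 increases the component count from 2 to 3, so 3 is a cut vertex.
Removing 5 increases the component count from 2 to 3, so 5 is a cut vertex.
By contrast removing 1 leaves 2 components; it is not a cut vertex. No other vertex is a cut vertex either.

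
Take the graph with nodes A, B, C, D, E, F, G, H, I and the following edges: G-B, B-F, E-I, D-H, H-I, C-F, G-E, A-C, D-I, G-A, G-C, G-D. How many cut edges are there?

0

The edges on the cycle G-B-F-C-G are not bridges since each lies on that cycle.
Every edge lies on some cycle, so there are no bridges.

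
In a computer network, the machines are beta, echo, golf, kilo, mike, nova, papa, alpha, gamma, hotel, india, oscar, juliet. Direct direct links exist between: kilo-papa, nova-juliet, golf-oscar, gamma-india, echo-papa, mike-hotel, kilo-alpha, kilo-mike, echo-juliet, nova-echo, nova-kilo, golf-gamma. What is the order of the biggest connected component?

8

beta is isolated — a component by itself.
Starting from golf we can reach golf, gamma, india, oscar. That is one component of size 4.
Starting from echo we can reach echo, kilo, mike, nova, papa, alpha, hotel, juliet. That is one component of size 8.
The largest has 8 vertices.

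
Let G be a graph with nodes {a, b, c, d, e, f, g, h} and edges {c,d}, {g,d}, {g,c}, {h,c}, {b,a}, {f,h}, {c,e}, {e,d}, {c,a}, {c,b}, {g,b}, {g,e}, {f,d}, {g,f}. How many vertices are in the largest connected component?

Starting from a we can reach a, b, c, d, e, f, g, h. That is one component of size 8.
The largest has 8 vertices.

8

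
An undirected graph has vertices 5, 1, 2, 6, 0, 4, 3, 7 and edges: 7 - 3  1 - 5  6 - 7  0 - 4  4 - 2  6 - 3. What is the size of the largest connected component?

Starting from 1 we can reach 1, 5. That is one component of size 2.
Starting from 3 we can reach 3, 6, 7. That is one component of size 3.
Starting from 0 we can reach 0, 2, 4. That is one component of size 3.
The largest has 3 vertices.

3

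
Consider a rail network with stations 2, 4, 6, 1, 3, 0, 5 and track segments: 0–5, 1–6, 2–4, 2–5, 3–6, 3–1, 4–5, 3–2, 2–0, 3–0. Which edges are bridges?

none

The edges on the cycle 3-1-6-3 are not bridges since each lies on that cycle.
Every edge lies on some cycle, so there are no bridges.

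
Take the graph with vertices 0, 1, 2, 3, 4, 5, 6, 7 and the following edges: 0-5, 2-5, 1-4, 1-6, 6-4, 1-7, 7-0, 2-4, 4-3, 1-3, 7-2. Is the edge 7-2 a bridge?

No

After removing 7-2, the path 7-1-4-2 still connects them, so the edge is not a bridge.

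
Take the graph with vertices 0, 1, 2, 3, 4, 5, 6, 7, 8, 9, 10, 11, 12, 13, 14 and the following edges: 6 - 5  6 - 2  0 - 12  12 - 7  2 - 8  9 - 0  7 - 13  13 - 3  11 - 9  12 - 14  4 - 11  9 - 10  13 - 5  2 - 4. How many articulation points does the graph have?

4

Removing 2 increases the component count from 2 to 3, so 2 is a cut vertex.
Removing 9 increases the component count from 2 to 3, so 9 is a cut vertex.
Removing 12 increases the component count from 2 to 3, so 12 is a cut vertex.
Likewise 13 is a cut vertex.
By contrast removing 8 leaves 2 components; it is not a cut vertex. No other vertex is a cut vertex either.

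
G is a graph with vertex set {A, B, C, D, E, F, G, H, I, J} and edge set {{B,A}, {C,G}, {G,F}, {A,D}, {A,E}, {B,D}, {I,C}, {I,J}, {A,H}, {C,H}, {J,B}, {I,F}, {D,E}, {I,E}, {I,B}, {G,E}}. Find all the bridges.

none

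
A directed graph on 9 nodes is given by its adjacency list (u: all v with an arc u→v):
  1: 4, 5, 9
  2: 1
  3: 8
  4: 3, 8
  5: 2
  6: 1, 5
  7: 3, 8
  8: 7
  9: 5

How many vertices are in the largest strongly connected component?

{1, 2, 5, 9} are all mutually reachable — one SCC of size 4.
{3, 7, 8} are all mutually reachable — one SCC of size 3.
{4} is an SCC by itself.
{6} is an SCC by itself.
The largest has 4 vertices.

4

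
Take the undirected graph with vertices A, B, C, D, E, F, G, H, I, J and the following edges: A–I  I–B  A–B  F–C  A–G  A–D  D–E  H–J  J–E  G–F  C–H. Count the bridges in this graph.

0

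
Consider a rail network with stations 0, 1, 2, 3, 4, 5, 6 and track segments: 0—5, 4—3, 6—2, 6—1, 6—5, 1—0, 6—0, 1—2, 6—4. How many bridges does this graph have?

2

The edges on the cycle 6-1-0-5-6 are not bridges since each lies on that cycle.
But removing 4—3 disconnects 4 from 3; removing 4—6 disconnects 4 from 6 — these are bridges.
That makes 2 bridges.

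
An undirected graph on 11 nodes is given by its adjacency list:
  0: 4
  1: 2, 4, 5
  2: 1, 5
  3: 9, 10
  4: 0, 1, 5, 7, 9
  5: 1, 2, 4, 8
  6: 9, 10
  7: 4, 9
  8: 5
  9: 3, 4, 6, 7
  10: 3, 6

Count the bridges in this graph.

2

The edges on the cycle 5-1-2-5 are not bridges since each lies on that cycle.
But removing 4-0 disconnects 4 from 0; removing 8-5 disconnects 8 from 5 — these are bridges.
That makes 2 bridges.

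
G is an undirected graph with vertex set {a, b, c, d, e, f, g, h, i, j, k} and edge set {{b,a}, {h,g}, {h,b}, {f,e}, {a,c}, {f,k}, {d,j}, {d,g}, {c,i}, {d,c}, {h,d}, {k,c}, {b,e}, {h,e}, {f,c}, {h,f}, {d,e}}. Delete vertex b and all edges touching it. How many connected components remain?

With b gone, the remaining components are: {a, c, d, e, f, g, h, i, j, k}.
That is 1 component.

1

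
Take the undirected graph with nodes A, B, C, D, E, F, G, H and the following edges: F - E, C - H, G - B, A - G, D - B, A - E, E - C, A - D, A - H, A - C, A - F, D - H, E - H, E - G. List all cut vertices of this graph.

none

Removing D, for instance, still leaves 1 component. No single vertex removal increases the component count — the graph has no articulation points.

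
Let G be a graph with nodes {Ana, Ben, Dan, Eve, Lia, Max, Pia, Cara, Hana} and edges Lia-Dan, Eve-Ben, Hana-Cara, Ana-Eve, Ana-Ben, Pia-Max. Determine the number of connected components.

4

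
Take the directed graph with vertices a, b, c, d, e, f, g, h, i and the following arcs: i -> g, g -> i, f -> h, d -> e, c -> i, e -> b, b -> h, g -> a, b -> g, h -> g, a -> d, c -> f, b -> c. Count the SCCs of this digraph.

1

{a, b, c, d, e, f, g, h, i} are all mutually reachable — one SCC of size 9.
That gives 1 strongly connected component.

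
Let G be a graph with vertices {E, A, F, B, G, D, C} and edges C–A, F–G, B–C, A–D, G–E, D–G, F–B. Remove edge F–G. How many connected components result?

F and G are still connected via F-B-C-A-D-G, so the component count stays at 1.

1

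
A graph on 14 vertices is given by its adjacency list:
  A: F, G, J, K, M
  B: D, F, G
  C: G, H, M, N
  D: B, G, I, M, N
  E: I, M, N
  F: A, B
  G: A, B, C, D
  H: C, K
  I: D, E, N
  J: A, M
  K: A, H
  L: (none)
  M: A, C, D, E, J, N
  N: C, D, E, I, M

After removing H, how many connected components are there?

2

With H gone, the remaining components are: {L}; {A, B, C, D, E, F, G, I, J, K, M, N}.
That is 2 components.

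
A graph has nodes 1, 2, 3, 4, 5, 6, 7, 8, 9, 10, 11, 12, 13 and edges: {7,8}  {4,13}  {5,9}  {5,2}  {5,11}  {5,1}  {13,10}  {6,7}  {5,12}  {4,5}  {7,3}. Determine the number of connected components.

Starting from 3 we can reach 3, 6, 7, 8. That is one component of size 4.
Starting from 1 we can reach 1, 2, 4, 5, 9, 10, 11, 12, 13. That is one component of size 9.
Total: 2 components.

2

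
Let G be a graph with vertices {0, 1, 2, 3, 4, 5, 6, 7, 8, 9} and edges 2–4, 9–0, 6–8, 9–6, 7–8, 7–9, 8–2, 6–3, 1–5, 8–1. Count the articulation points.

Removing 1 increases the component count from 1 to 2, so 1 is a cut vertex.
Removing 2 increases the component count from 1 to 2, so 2 is a cut vertex.
Removing 6 increases the component count from 1 to 2, so 6 is a cut vertex.
Likewise 8, 9 are cut vertices.
By contrast removing 7 leaves 1 component; it is not a cut vertex. No other vertex is a cut vertex either.

5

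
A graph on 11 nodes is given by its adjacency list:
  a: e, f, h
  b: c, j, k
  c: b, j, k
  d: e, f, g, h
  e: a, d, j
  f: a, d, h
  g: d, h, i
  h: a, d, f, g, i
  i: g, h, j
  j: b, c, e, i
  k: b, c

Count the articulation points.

1

Removing j increases the component count from 1 to 2, so j is a cut vertex.
By contrast removing f leaves 1 component; it is not a cut vertex. No other vertex is a cut vertex either.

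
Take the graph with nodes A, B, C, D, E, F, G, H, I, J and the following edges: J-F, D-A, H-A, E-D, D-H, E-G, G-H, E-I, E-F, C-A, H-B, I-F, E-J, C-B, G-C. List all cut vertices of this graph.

E

Removing E increases the component count from 1 to 2, so E is a cut vertex.
By contrast removing D leaves 1 component; it is not a cut vertex. No other vertex is a cut vertex either.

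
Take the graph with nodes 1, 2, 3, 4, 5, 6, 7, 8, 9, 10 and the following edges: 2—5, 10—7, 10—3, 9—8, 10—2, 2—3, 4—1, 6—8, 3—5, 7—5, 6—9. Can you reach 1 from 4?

From 4 we can reach 1, 4, which includes 1.

Yes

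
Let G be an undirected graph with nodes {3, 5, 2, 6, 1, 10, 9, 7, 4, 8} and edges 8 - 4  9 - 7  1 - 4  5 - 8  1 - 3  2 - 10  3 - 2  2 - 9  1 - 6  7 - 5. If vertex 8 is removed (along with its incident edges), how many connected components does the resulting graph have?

1

With 8 gone, the remaining components are: {1, 2, 3, 4, 5, 6, 7, 9, 10}.
That is 1 component.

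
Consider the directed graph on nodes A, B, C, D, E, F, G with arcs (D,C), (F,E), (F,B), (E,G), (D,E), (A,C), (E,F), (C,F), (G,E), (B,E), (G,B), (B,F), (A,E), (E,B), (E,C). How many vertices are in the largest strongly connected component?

{B, C, E, F, G} are all mutually reachable — one SCC of size 5.
{D} is an SCC by itself.
{A} is an SCC by itself.
The largest has 5 vertices.

5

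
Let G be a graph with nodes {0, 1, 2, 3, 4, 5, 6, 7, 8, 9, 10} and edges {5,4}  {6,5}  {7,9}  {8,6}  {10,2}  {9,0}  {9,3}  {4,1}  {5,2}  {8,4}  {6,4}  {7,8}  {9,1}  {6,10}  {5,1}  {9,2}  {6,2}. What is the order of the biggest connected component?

11

Starting from 0 we can reach 0, 1, 2, 3, 4, 5, 6, 7, 8, 9, 10. That is one component of size 11.
The largest has 11 vertices.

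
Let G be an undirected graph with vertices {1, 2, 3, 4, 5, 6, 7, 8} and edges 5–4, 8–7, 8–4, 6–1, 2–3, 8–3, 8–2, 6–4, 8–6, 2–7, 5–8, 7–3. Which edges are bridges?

1-6

The edges on the cycle 2-7-3-2 are not bridges since each lies on that cycle.
But removing 1–6 disconnects 1 from 6 — this is a bridge.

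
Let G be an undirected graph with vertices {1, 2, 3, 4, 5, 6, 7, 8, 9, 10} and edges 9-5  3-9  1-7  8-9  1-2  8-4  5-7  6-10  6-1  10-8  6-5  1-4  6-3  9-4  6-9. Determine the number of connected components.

Starting from 1 we can reach 1, 2, 3, 4, 5, 6, 7, 8, 9, 10. That is one component of size 10.
Total: 1 component.

1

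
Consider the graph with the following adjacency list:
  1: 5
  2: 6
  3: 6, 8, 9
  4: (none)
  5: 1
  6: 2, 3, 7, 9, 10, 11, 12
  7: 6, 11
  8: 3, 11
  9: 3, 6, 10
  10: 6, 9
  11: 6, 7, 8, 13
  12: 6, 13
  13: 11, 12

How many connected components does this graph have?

3

4 is isolated — a component by itself.
Starting from 1 we can reach 1, 5. That is one component of size 2.
Starting from 2 we can reach 2, 3, 6, 7, 8, 9, 10, 11, 12, 13. That is one component of size 10.
Total: 3 components.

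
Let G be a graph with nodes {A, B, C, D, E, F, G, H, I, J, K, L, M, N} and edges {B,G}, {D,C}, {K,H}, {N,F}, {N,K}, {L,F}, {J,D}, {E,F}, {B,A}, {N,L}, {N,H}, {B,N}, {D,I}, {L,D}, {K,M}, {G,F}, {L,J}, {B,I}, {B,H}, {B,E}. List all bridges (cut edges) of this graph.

The edges on the cycle B-G-F-N-B are not bridges since each lies on that cycle.
But removing B - A disconnects B from A; removing D - C disconnects D from C; removing K - M disconnects K from M — these are bridges.

A-B, C-D, K-M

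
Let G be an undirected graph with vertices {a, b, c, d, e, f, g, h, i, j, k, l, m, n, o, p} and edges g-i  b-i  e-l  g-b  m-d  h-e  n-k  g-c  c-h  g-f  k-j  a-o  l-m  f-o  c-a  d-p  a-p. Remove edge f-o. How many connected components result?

f and o are still connected via f-g-c-a-o, so the component count stays at 2.

2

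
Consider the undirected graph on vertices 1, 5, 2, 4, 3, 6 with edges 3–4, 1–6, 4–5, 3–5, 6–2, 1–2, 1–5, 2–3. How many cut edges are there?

The edges on the cycle 3-4-5-3 are not bridges since each lies on that cycle.
Every edge lies on some cycle, so there are no bridges.

0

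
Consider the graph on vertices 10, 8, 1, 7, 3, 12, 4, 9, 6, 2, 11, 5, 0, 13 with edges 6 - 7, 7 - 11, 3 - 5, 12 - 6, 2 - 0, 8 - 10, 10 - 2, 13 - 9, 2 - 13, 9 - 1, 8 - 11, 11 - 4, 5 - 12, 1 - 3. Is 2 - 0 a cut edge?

Yes

Removing 2 - 0 leaves no path between 2 and 0: the component count goes from 1 to 2. So it is a bridge.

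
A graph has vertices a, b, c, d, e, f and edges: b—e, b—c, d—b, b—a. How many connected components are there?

f is isolated — a component by itself.
Starting from a we can reach a, b, c, d, e. That is one component of size 5.
Total: 2 components.

2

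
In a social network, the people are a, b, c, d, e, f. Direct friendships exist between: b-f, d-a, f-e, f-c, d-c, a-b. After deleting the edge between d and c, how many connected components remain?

d and c are still connected via d-a-b-f-c, so the component count stays at 1.

1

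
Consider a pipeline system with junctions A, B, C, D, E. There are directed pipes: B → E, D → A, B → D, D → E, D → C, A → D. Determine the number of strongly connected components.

4

{A, D} are all mutually reachable — one SCC of size 2.
{E} is an SCC by itself.
{C} is an SCC by itself.
{B} is an SCC by itself.
That gives 4 strongly connected components.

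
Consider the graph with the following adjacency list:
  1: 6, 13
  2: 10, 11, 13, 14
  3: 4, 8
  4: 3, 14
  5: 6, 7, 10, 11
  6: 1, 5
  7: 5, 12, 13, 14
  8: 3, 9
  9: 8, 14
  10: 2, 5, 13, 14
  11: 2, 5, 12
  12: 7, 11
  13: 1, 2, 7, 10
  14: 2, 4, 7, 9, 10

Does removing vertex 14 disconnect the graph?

Yes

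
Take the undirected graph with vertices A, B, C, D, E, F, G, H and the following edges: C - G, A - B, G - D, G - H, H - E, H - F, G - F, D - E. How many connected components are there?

2

Starting from A we can reach A, B. That is one component of size 2.
Starting from C we can reach C, D, E, F, G, H. That is one component of size 6.
Total: 2 components.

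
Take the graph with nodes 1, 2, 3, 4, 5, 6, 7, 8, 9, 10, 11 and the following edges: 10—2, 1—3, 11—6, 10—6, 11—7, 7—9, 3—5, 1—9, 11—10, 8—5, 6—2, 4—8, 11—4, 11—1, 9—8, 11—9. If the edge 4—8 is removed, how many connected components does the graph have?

4 and 8 are still connected via 4-11-9-8, so the component count stays at 1.

1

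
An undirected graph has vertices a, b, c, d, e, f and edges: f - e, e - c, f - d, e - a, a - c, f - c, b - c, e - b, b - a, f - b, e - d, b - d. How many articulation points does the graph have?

0

Removing b, for instance, still leaves 1 component. No single vertex removal increases the component count — the graph has no articulation points.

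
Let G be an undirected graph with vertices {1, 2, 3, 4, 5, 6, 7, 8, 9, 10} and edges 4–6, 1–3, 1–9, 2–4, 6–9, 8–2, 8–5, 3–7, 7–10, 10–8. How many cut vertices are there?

1

Removing 8 increases the component count from 1 to 2, so 8 is a cut vertex.
By contrast removing 1 leaves 1 component; it is not a cut vertex. No other vertex is a cut vertex either.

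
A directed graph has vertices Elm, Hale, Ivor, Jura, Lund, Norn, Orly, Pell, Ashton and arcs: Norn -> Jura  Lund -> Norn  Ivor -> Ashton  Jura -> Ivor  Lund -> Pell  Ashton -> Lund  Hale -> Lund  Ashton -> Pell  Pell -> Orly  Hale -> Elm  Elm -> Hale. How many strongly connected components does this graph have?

{Ivor, Jura, Lund, Norn, Ashton} are all mutually reachable — one SCC of size 5.
{Elm, Hale} are all mutually reachable — one SCC of size 2.
{Orly} is an SCC by itself.
{Pell} is an SCC by itself.
That gives 4 strongly connected components.

4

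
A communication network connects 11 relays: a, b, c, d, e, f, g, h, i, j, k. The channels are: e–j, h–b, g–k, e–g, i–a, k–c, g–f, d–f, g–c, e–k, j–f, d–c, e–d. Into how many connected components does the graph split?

Starting from a we can reach a, i. That is one component of size 2.
Starting from b we can reach b, h. That is one component of size 2.
Starting from c we can reach c, d, e, f, g, j, k. That is one component of size 7.
Total: 3 components.

3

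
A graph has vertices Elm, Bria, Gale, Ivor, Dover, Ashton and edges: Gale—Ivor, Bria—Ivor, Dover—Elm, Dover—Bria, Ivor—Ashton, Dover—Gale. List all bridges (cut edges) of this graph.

Ashton-Ivor, Dover-Elm

The edges on the cycle Dover-Gale-Ivor-Bria-Dover are not bridges since each lies on that cycle.
But removing Dover—Elm disconnects Dover from Elm; removing Ashton—Ivor disconnects Ashton from Ivor — these are bridges.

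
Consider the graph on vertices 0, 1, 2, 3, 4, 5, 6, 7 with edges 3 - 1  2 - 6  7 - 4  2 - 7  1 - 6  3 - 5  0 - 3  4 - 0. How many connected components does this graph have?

1

Starting from 0 we can reach 0, 1, 2, 3, 4, 5, 6, 7. That is one component of size 8.
Total: 1 component.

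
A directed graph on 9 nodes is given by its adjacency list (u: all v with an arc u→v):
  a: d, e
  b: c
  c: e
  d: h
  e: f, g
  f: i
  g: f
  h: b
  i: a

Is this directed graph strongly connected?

From i we can reach every vertex (a, b, c, d, e, f, g, h, i), and every vertex can reach i (a, b, c, d, e, f, g, h, i). So the whole graph is one strongly connected component.

Yes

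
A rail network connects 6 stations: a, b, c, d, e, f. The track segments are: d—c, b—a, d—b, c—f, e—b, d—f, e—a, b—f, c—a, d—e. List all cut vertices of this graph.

none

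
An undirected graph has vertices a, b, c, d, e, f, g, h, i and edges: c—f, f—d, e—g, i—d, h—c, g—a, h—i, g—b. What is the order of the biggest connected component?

Starting from a we can reach a, b, e, g. That is one component of size 4.
Starting from c we can reach c, d, f, h, i. That is one component of size 5.
The largest has 5 vertices.

5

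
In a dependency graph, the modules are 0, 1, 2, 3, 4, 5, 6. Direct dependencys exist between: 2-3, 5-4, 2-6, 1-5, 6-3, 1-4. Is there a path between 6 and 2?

Yes

From 6 we can reach 2, 3, 6, which includes 2.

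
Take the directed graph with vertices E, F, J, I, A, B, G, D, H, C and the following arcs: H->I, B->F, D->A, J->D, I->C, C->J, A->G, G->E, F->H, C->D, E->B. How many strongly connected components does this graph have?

{A, B, C, D, E, F, G, H, I, J} are all mutually reachable — one SCC of size 10.
That gives 1 strongly connected component.

1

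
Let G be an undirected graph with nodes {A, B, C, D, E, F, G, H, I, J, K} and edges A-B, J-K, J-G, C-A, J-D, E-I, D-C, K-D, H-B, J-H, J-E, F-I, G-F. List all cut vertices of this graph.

Removing J increases the component count from 1 to 2, so J is a cut vertex.
By contrast removing B leaves 1 component; it is not a cut vertex. No other vertex is a cut vertex either.

J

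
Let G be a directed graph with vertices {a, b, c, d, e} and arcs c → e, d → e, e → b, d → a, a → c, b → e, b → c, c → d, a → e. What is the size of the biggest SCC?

5

{a, b, c, d, e} are all mutually reachable — one SCC of size 5.
The largest has 5 vertices.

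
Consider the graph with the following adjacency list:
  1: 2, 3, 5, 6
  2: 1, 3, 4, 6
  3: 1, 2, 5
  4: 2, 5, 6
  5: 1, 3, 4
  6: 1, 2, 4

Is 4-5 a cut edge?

After removing 4-5, the path 4-6-1-5 still connects them, so the edge is not a bridge.

No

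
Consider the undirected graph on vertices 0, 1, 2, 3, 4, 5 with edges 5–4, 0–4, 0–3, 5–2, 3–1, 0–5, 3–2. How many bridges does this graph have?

The edges on the cycle 0-5-4-0 are not bridges since each lies on that cycle.
But removing 1–3 disconnects 1 from 3 — this is a bridge.

1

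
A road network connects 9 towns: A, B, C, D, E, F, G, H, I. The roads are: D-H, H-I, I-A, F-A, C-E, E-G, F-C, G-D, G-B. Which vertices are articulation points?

G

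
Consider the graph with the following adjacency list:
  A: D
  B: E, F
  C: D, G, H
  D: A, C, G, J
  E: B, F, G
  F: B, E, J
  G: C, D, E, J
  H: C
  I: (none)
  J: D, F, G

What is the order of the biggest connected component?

9

I is isolated — a component by itself.
Starting from A we can reach A, B, C, D, E, F, G, H, J. That is one component of size 9.
The largest has 9 vertices.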